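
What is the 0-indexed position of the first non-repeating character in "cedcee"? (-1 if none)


Input: cedcee
Character frequencies:
  'c': 2
  'd': 1
  'e': 3
Scanning left to right for freq == 1:
  Position 0 ('c'): freq=2, skip
  Position 1 ('e'): freq=3, skip
  Position 2 ('d'): unique! => answer = 2

2


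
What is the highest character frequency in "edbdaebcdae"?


Input: edbdaebcdae
Character counts:
  'a': 2
  'b': 2
  'c': 1
  'd': 3
  'e': 3
Maximum frequency: 3

3


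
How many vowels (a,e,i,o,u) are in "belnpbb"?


Input: belnpbb
Checking each character:
  'b' at position 0: consonant
  'e' at position 1: vowel (running total: 1)
  'l' at position 2: consonant
  'n' at position 3: consonant
  'p' at position 4: consonant
  'b' at position 5: consonant
  'b' at position 6: consonant
Total vowels: 1

1


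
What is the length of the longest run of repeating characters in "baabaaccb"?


Input: "baabaaccb"
Scanning for longest run:
  Position 1 ('a'): new char, reset run to 1
  Position 2 ('a'): continues run of 'a', length=2
  Position 3 ('b'): new char, reset run to 1
  Position 4 ('a'): new char, reset run to 1
  Position 5 ('a'): continues run of 'a', length=2
  Position 6 ('c'): new char, reset run to 1
  Position 7 ('c'): continues run of 'c', length=2
  Position 8 ('b'): new char, reset run to 1
Longest run: 'a' with length 2

2


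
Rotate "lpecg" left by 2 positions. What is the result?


Input: "lpecg", rotate left by 2
First 2 characters: "lp"
Remaining characters: "ecg"
Concatenate remaining + first: "ecg" + "lp" = "ecglp"

ecglp


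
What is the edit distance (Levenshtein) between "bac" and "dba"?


Computing edit distance: "bac" -> "dba"
DP table:
           d    b    a
      0    1    2    3
  b   1    1    1    2
  a   2    2    2    1
  c   3    3    3    2
Edit distance = dp[3][3] = 2

2


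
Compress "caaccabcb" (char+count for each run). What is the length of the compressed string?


Input: caaccabcb
Runs:
  'c' x 1 => "c1"
  'a' x 2 => "a2"
  'c' x 2 => "c2"
  'a' x 1 => "a1"
  'b' x 1 => "b1"
  'c' x 1 => "c1"
  'b' x 1 => "b1"
Compressed: "c1a2c2a1b1c1b1"
Compressed length: 14

14


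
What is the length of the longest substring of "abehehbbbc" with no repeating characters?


Input: "abehehbbbc"
Sliding window (track last position of each char):
  Position 0 ('a'): window [0,0] length 1 -- new best
  Position 1 ('b'): window [0,1] length 2 -- new best
  Position 2 ('e'): window [0,2] length 3 -- new best
  Position 3 ('h'): window [0,3] length 4 -- new best
  Position 4 ('e'): repeat (last at 2), move window start to 3
  Position 4 ('e'): window [3,4] length 2
  Position 5 ('h'): repeat (last at 3), move window start to 4
  Position 5 ('h'): window [4,5] length 2
  Position 6 ('b'): window [4,6] length 3
  Position 7 ('b'): repeat (last at 6), move window start to 7
  Position 7 ('b'): window [7,7] length 1
  Position 8 ('b'): repeat (last at 7), move window start to 8
  Position 8 ('b'): window [8,8] length 1
  Position 9 ('c'): window [8,9] length 2
Longest substring with no repeats: "abeh" with length 4

4


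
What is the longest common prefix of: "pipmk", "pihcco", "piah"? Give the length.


Words: pipmk, pihcco, piah
  Position 0: all 'p' => match
  Position 1: all 'i' => match
  Position 2: ('p', 'h', 'a') => mismatch, stop
LCP = "pi" (length 2)

2


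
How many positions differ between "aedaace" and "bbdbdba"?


Comparing "aedaace" and "bbdbdba" position by position:
  Position 0: 'a' vs 'b' => DIFFER
  Position 1: 'e' vs 'b' => DIFFER
  Position 2: 'd' vs 'd' => same
  Position 3: 'a' vs 'b' => DIFFER
  Position 4: 'a' vs 'd' => DIFFER
  Position 5: 'c' vs 'b' => DIFFER
  Position 6: 'e' vs 'a' => DIFFER
Positions that differ: 6

6


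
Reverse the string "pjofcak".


Input: pjofcak
Reading characters right to left:
  Position 6: 'k'
  Position 5: 'a'
  Position 4: 'c'
  Position 3: 'f'
  Position 2: 'o'
  Position 1: 'j'
  Position 0: 'p'
Reversed: kacfojp

kacfojp


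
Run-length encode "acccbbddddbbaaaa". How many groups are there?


Input: acccbbddddbbaaaa
Scanning for consecutive runs:
  Group 1: 'a' x 1 (positions 0-0)
  Group 2: 'c' x 3 (positions 1-3)
  Group 3: 'b' x 2 (positions 4-5)
  Group 4: 'd' x 4 (positions 6-9)
  Group 5: 'b' x 2 (positions 10-11)
  Group 6: 'a' x 4 (positions 12-15)
Total groups: 6

6


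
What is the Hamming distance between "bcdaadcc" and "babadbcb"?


Comparing "bcdaadcc" and "babadbcb" position by position:
  Position 0: 'b' vs 'b' => same
  Position 1: 'c' vs 'a' => differ
  Position 2: 'd' vs 'b' => differ
  Position 3: 'a' vs 'a' => same
  Position 4: 'a' vs 'd' => differ
  Position 5: 'd' vs 'b' => differ
  Position 6: 'c' vs 'c' => same
  Position 7: 'c' vs 'b' => differ
Total differences (Hamming distance): 5

5


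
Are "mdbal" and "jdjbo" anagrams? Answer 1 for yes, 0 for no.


Strings: "mdbal", "jdjbo"
Sorted first:  abdlm
Sorted second: bdjjo
Differ at position 0: 'a' vs 'b' => not anagrams

0


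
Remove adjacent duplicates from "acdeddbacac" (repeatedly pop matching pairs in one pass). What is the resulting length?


Input: acdeddbacac
Stack-based adjacent duplicate removal:
  Read 'a': push. Stack: a
  Read 'c': push. Stack: ac
  Read 'd': push. Stack: acd
  Read 'e': push. Stack: acde
  Read 'd': push. Stack: acded
  Read 'd': matches stack top 'd' => pop. Stack: acde
  Read 'b': push. Stack: acdeb
  Read 'a': push. Stack: acdeba
  Read 'c': push. Stack: acdebac
  Read 'a': push. Stack: acdebaca
  Read 'c': push. Stack: acdebacac
Final stack: "acdebacac" (length 9)

9


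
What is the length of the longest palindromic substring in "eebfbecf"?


Input: "eebfbecf"
Checking substrings for palindromes:
  [1:6] "ebfbe" (len 5) => palindrome
  [2:5] "bfb" (len 3) => palindrome
  [0:2] "ee" (len 2) => palindrome
Longest palindromic substring: "ebfbe" with length 5

5


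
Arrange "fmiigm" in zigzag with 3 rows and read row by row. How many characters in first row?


Zigzag "fmiigm" into 3 rows:
Placing characters:
  'f' => row 0
  'm' => row 1
  'i' => row 2
  'i' => row 1
  'g' => row 0
  'm' => row 1
Rows:
  Row 0: "fg"
  Row 1: "mim"
  Row 2: "i"
First row length: 2

2


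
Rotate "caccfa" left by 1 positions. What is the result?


Input: "caccfa", rotate left by 1
First 1 characters: "c"
Remaining characters: "accfa"
Concatenate remaining + first: "accfa" + "c" = "accfac"

accfac


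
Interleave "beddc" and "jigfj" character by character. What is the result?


Interleaving "beddc" and "jigfj":
  Position 0: 'b' from first, 'j' from second => "bj"
  Position 1: 'e' from first, 'i' from second => "ei"
  Position 2: 'd' from first, 'g' from second => "dg"
  Position 3: 'd' from first, 'f' from second => "df"
  Position 4: 'c' from first, 'j' from second => "cj"
Result: bjeidgdfcj

bjeidgdfcj


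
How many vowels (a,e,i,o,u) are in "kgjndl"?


Input: kgjndl
Checking each character:
  'k' at position 0: consonant
  'g' at position 1: consonant
  'j' at position 2: consonant
  'n' at position 3: consonant
  'd' at position 4: consonant
  'l' at position 5: consonant
Total vowels: 0

0


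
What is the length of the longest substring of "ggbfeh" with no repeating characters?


Input: "ggbfeh"
Sliding window (track last position of each char):
  Position 0 ('g'): window [0,0] length 1 -- new best
  Position 1 ('g'): repeat (last at 0), move window start to 1
  Position 1 ('g'): window [1,1] length 1
  Position 2 ('b'): window [1,2] length 2 -- new best
  Position 3 ('f'): window [1,3] length 3 -- new best
  Position 4 ('e'): window [1,4] length 4 -- new best
  Position 5 ('h'): window [1,5] length 5 -- new best
Longest substring with no repeats: "gbfeh" with length 5

5


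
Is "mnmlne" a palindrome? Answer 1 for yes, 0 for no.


Input: mnmlne
Reversed: enlmnm
  Compare pos 0 ('m') with pos 5 ('e'): MISMATCH
  Compare pos 1 ('n') with pos 4 ('n'): match
  Compare pos 2 ('m') with pos 3 ('l'): MISMATCH
Result: not a palindrome

0


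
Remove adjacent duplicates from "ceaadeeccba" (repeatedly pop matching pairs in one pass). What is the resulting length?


Input: ceaadeeccba
Stack-based adjacent duplicate removal:
  Read 'c': push. Stack: c
  Read 'e': push. Stack: ce
  Read 'a': push. Stack: cea
  Read 'a': matches stack top 'a' => pop. Stack: ce
  Read 'd': push. Stack: ced
  Read 'e': push. Stack: cede
  Read 'e': matches stack top 'e' => pop. Stack: ced
  Read 'c': push. Stack: cedc
  Read 'c': matches stack top 'c' => pop. Stack: ced
  Read 'b': push. Stack: cedb
  Read 'a': push. Stack: cedba
Final stack: "cedba" (length 5)

5


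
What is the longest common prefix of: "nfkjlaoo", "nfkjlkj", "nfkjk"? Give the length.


Words: nfkjlaoo, nfkjlkj, nfkjk
  Position 0: all 'n' => match
  Position 1: all 'f' => match
  Position 2: all 'k' => match
  Position 3: all 'j' => match
  Position 4: ('l', 'l', 'k') => mismatch, stop
LCP = "nfkj" (length 4)

4


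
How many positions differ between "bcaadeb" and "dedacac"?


Comparing "bcaadeb" and "dedacac" position by position:
  Position 0: 'b' vs 'd' => DIFFER
  Position 1: 'c' vs 'e' => DIFFER
  Position 2: 'a' vs 'd' => DIFFER
  Position 3: 'a' vs 'a' => same
  Position 4: 'd' vs 'c' => DIFFER
  Position 5: 'e' vs 'a' => DIFFER
  Position 6: 'b' vs 'c' => DIFFER
Positions that differ: 6

6


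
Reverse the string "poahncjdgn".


Input: poahncjdgn
Reading characters right to left:
  Position 9: 'n'
  Position 8: 'g'
  Position 7: 'd'
  Position 6: 'j'
  Position 5: 'c'
  Position 4: 'n'
  Position 3: 'h'
  Position 2: 'a'
  Position 1: 'o'
  Position 0: 'p'
Reversed: ngdjcnhaop

ngdjcnhaop


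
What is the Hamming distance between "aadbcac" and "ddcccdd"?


Comparing "aadbcac" and "ddcccdd" position by position:
  Position 0: 'a' vs 'd' => differ
  Position 1: 'a' vs 'd' => differ
  Position 2: 'd' vs 'c' => differ
  Position 3: 'b' vs 'c' => differ
  Position 4: 'c' vs 'c' => same
  Position 5: 'a' vs 'd' => differ
  Position 6: 'c' vs 'd' => differ
Total differences (Hamming distance): 6

6


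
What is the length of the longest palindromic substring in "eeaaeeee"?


Input: "eeaaeeee"
Checking substrings for palindromes:
  [0:6] "eeaaee" (len 6) => palindrome
  [1:5] "eaae" (len 4) => palindrome
  [4:8] "eeee" (len 4) => palindrome
  [4:7] "eee" (len 3) => palindrome
  [5:8] "eee" (len 3) => palindrome
  [0:2] "ee" (len 2) => palindrome
Longest palindromic substring: "eeaaee" with length 6

6


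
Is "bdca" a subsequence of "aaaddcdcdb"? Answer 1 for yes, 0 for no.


Check if "bdca" is a subsequence of "aaaddcdcdb"
Greedy scan:
  Position 0 ('a'): no match needed
  Position 1 ('a'): no match needed
  Position 2 ('a'): no match needed
  Position 3 ('d'): no match needed
  Position 4 ('d'): no match needed
  Position 5 ('c'): no match needed
  Position 6 ('d'): no match needed
  Position 7 ('c'): no match needed
  Position 8 ('d'): no match needed
  Position 9 ('b'): matches sub[0] = 'b'
Only matched 1/4 characters => not a subsequence

0


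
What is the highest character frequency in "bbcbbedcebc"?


Input: bbcbbedcebc
Character counts:
  'b': 5
  'c': 3
  'd': 1
  'e': 2
Maximum frequency: 5

5


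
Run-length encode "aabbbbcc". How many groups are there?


Input: aabbbbcc
Scanning for consecutive runs:
  Group 1: 'a' x 2 (positions 0-1)
  Group 2: 'b' x 4 (positions 2-5)
  Group 3: 'c' x 2 (positions 6-7)
Total groups: 3

3


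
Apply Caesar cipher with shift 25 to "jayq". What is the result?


Caesar cipher: shift "jayq" by 25
  'j' (pos 9) + 25 = pos 8 = 'i'
  'a' (pos 0) + 25 = pos 25 = 'z'
  'y' (pos 24) + 25 = pos 23 = 'x'
  'q' (pos 16) + 25 = pos 15 = 'p'
Result: izxp

izxp


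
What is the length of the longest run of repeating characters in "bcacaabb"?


Input: "bcacaabb"
Scanning for longest run:
  Position 1 ('c'): new char, reset run to 1
  Position 2 ('a'): new char, reset run to 1
  Position 3 ('c'): new char, reset run to 1
  Position 4 ('a'): new char, reset run to 1
  Position 5 ('a'): continues run of 'a', length=2
  Position 6 ('b'): new char, reset run to 1
  Position 7 ('b'): continues run of 'b', length=2
Longest run: 'a' with length 2

2


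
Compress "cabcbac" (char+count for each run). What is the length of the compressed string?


Input: cabcbac
Runs:
  'c' x 1 => "c1"
  'a' x 1 => "a1"
  'b' x 1 => "b1"
  'c' x 1 => "c1"
  'b' x 1 => "b1"
  'a' x 1 => "a1"
  'c' x 1 => "c1"
Compressed: "c1a1b1c1b1a1c1"
Compressed length: 14

14


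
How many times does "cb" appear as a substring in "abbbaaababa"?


Searching for "cb" in "abbbaaababa"
Scanning each position:
  Position 0: "ab" => no
  Position 1: "bb" => no
  Position 2: "bb" => no
  Position 3: "ba" => no
  Position 4: "aa" => no
  Position 5: "aa" => no
  Position 6: "ab" => no
  Position 7: "ba" => no
  Position 8: "ab" => no
  Position 9: "ba" => no
Total occurrences: 0

0


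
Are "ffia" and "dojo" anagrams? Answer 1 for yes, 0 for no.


Strings: "ffia", "dojo"
Sorted first:  affi
Sorted second: djoo
Differ at position 0: 'a' vs 'd' => not anagrams

0


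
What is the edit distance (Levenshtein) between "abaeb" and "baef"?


Computing edit distance: "abaeb" -> "baef"
DP table:
           b    a    e    f
      0    1    2    3    4
  a   1    1    1    2    3
  b   2    1    2    2    3
  a   3    2    1    2    3
  e   4    3    2    1    2
  b   5    4    3    2    2
Edit distance = dp[5][4] = 2

2


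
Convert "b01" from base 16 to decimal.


Input: "b01" in base 16
Positional expansion:
  Digit 'b' (value 11) x 16^2 = 2816
  Digit '0' (value 0) x 16^1 = 0
  Digit '1' (value 1) x 16^0 = 1
Sum = 2817

2817


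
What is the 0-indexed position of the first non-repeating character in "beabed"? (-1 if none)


Input: beabed
Character frequencies:
  'a': 1
  'b': 2
  'd': 1
  'e': 2
Scanning left to right for freq == 1:
  Position 0 ('b'): freq=2, skip
  Position 1 ('e'): freq=2, skip
  Position 2 ('a'): unique! => answer = 2

2


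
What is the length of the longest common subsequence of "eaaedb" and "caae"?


LCS of "eaaedb" and "caae"
DP table:
           c    a    a    e
      0    0    0    0    0
  e   0    0    0    0    1
  a   0    0    1    1    1
  a   0    0    1    2    2
  e   0    0    1    2    3
  d   0    0    1    2    3
  b   0    0    1    2    3
LCS length = dp[6][4] = 3

3


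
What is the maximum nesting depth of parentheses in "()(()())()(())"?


Input: "()(()())()(())"
Tracking depth:
  Position 0 '(': depth becomes 1
  Position 1 ')': depth becomes 0
  Position 2 '(': depth becomes 1
  Position 3 '(': depth becomes 2
  Position 4 ')': depth becomes 1
  Position 5 '(': depth becomes 2
  Position 6 ')': depth becomes 1
  Position 7 ')': depth becomes 0
  Position 8 '(': depth becomes 1
  Position 9 ')': depth becomes 0
  Position 10 '(': depth becomes 1
  Position 11 '(': depth becomes 2
  Position 12 ')': depth becomes 1
  Position 13 ')': depth becomes 0
Maximum depth reached: 2

2


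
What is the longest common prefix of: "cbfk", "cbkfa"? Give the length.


Words: cbfk, cbkfa
  Position 0: all 'c' => match
  Position 1: all 'b' => match
  Position 2: ('f', 'k') => mismatch, stop
LCP = "cb" (length 2)

2


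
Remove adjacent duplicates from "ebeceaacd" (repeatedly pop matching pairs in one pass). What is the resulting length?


Input: ebeceaacd
Stack-based adjacent duplicate removal:
  Read 'e': push. Stack: e
  Read 'b': push. Stack: eb
  Read 'e': push. Stack: ebe
  Read 'c': push. Stack: ebec
  Read 'e': push. Stack: ebece
  Read 'a': push. Stack: ebecea
  Read 'a': matches stack top 'a' => pop. Stack: ebece
  Read 'c': push. Stack: ebecec
  Read 'd': push. Stack: ebececd
Final stack: "ebececd" (length 7)

7


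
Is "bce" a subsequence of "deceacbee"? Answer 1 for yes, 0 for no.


Check if "bce" is a subsequence of "deceacbee"
Greedy scan:
  Position 0 ('d'): no match needed
  Position 1 ('e'): no match needed
  Position 2 ('c'): no match needed
  Position 3 ('e'): no match needed
  Position 4 ('a'): no match needed
  Position 5 ('c'): no match needed
  Position 6 ('b'): matches sub[0] = 'b'
  Position 7 ('e'): no match needed
  Position 8 ('e'): no match needed
Only matched 1/3 characters => not a subsequence

0


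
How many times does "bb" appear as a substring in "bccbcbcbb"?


Searching for "bb" in "bccbcbcbb"
Scanning each position:
  Position 0: "bc" => no
  Position 1: "cc" => no
  Position 2: "cb" => no
  Position 3: "bc" => no
  Position 4: "cb" => no
  Position 5: "bc" => no
  Position 6: "cb" => no
  Position 7: "bb" => MATCH
Total occurrences: 1

1


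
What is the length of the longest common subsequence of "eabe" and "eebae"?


LCS of "eabe" and "eebae"
DP table:
           e    e    b    a    e
      0    0    0    0    0    0
  e   0    1    1    1    1    1
  a   0    1    1    1    2    2
  b   0    1    1    2    2    2
  e   0    1    2    2    2    3
LCS length = dp[4][5] = 3

3


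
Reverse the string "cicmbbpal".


Input: cicmbbpal
Reading characters right to left:
  Position 8: 'l'
  Position 7: 'a'
  Position 6: 'p'
  Position 5: 'b'
  Position 4: 'b'
  Position 3: 'm'
  Position 2: 'c'
  Position 1: 'i'
  Position 0: 'c'
Reversed: lapbbmcic

lapbbmcic


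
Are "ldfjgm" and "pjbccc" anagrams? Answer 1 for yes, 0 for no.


Strings: "ldfjgm", "pjbccc"
Sorted first:  dfgjlm
Sorted second: bcccjp
Differ at position 0: 'd' vs 'b' => not anagrams

0


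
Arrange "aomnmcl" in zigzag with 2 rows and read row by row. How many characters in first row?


Zigzag "aomnmcl" into 2 rows:
Placing characters:
  'a' => row 0
  'o' => row 1
  'm' => row 0
  'n' => row 1
  'm' => row 0
  'c' => row 1
  'l' => row 0
Rows:
  Row 0: "amml"
  Row 1: "onc"
First row length: 4

4


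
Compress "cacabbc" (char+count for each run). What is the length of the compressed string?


Input: cacabbc
Runs:
  'c' x 1 => "c1"
  'a' x 1 => "a1"
  'c' x 1 => "c1"
  'a' x 1 => "a1"
  'b' x 2 => "b2"
  'c' x 1 => "c1"
Compressed: "c1a1c1a1b2c1"
Compressed length: 12

12


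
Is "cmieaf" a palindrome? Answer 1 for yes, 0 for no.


Input: cmieaf
Reversed: faeimc
  Compare pos 0 ('c') with pos 5 ('f'): MISMATCH
  Compare pos 1 ('m') with pos 4 ('a'): MISMATCH
  Compare pos 2 ('i') with pos 3 ('e'): MISMATCH
Result: not a palindrome

0


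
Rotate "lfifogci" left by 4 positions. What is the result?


Input: "lfifogci", rotate left by 4
First 4 characters: "lfif"
Remaining characters: "ogci"
Concatenate remaining + first: "ogci" + "lfif" = "ogcilfif"

ogcilfif


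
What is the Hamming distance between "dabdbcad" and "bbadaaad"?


Comparing "dabdbcad" and "bbadaaad" position by position:
  Position 0: 'd' vs 'b' => differ
  Position 1: 'a' vs 'b' => differ
  Position 2: 'b' vs 'a' => differ
  Position 3: 'd' vs 'd' => same
  Position 4: 'b' vs 'a' => differ
  Position 5: 'c' vs 'a' => differ
  Position 6: 'a' vs 'a' => same
  Position 7: 'd' vs 'd' => same
Total differences (Hamming distance): 5

5


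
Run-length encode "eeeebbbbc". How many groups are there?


Input: eeeebbbbc
Scanning for consecutive runs:
  Group 1: 'e' x 4 (positions 0-3)
  Group 2: 'b' x 4 (positions 4-7)
  Group 3: 'c' x 1 (positions 8-8)
Total groups: 3

3


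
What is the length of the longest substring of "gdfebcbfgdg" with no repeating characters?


Input: "gdfebcbfgdg"
Sliding window (track last position of each char):
  Position 0 ('g'): window [0,0] length 1 -- new best
  Position 1 ('d'): window [0,1] length 2 -- new best
  Position 2 ('f'): window [0,2] length 3 -- new best
  Position 3 ('e'): window [0,3] length 4 -- new best
  Position 4 ('b'): window [0,4] length 5 -- new best
  Position 5 ('c'): window [0,5] length 6 -- new best
  Position 6 ('b'): repeat (last at 4), move window start to 5
  Position 6 ('b'): window [5,6] length 2
  Position 7 ('f'): window [5,7] length 3
  Position 8 ('g'): window [5,8] length 4
  Position 9 ('d'): window [5,9] length 5
  Position 10 ('g'): repeat (last at 8), move window start to 9
  Position 10 ('g'): window [9,10] length 2
Longest substring with no repeats: "gdfebc" with length 6

6


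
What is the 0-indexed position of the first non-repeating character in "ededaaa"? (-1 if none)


Input: ededaaa
Character frequencies:
  'a': 3
  'd': 2
  'e': 2
Scanning left to right for freq == 1:
  Position 0 ('e'): freq=2, skip
  Position 1 ('d'): freq=2, skip
  Position 2 ('e'): freq=2, skip
  Position 3 ('d'): freq=2, skip
  Position 4 ('a'): freq=3, skip
  Position 5 ('a'): freq=3, skip
  Position 6 ('a'): freq=3, skip
  No unique character found => answer = -1

-1


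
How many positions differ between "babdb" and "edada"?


Comparing "babdb" and "edada" position by position:
  Position 0: 'b' vs 'e' => DIFFER
  Position 1: 'a' vs 'd' => DIFFER
  Position 2: 'b' vs 'a' => DIFFER
  Position 3: 'd' vs 'd' => same
  Position 4: 'b' vs 'a' => DIFFER
Positions that differ: 4

4


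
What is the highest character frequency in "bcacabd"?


Input: bcacabd
Character counts:
  'a': 2
  'b': 2
  'c': 2
  'd': 1
Maximum frequency: 2

2


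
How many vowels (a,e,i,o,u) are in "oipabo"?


Input: oipabo
Checking each character:
  'o' at position 0: vowel (running total: 1)
  'i' at position 1: vowel (running total: 2)
  'p' at position 2: consonant
  'a' at position 3: vowel (running total: 3)
  'b' at position 4: consonant
  'o' at position 5: vowel (running total: 4)
Total vowels: 4

4


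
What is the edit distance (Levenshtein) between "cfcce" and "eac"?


Computing edit distance: "cfcce" -> "eac"
DP table:
           e    a    c
      0    1    2    3
  c   1    1    2    2
  f   2    2    2    3
  c   3    3    3    2
  c   4    4    4    3
  e   5    4    5    4
Edit distance = dp[5][3] = 4

4


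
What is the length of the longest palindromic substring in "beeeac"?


Input: "beeeac"
Checking substrings for palindromes:
  [1:4] "eee" (len 3) => palindrome
  [1:3] "ee" (len 2) => palindrome
  [2:4] "ee" (len 2) => palindrome
Longest palindromic substring: "eee" with length 3

3


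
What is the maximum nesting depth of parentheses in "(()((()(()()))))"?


Input: "(()((()(()()))))"
Tracking depth:
  Position 0 '(': depth becomes 1
  Position 1 '(': depth becomes 2
  Position 2 ')': depth becomes 1
  Position 3 '(': depth becomes 2
  Position 4 '(': depth becomes 3
  Position 5 '(': depth becomes 4
  Position 6 ')': depth becomes 3
  Position 7 '(': depth becomes 4
  Position 8 '(': depth becomes 5
  Position 9 ')': depth becomes 4
  Position 10 '(': depth becomes 5
  Position 11 ')': depth becomes 4
  Position 12 ')': depth becomes 3
  Position 13 ')': depth becomes 2
  Position 14 ')': depth becomes 1
  Position 15 ')': depth becomes 0
Maximum depth reached: 5

5


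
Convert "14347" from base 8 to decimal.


Input: "14347" in base 8
Positional expansion:
  Digit '1' (value 1) x 8^4 = 4096
  Digit '4' (value 4) x 8^3 = 2048
  Digit '3' (value 3) x 8^2 = 192
  Digit '4' (value 4) x 8^1 = 32
  Digit '7' (value 7) x 8^0 = 7
Sum = 6375

6375


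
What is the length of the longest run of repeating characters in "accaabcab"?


Input: "accaabcab"
Scanning for longest run:
  Position 1 ('c'): new char, reset run to 1
  Position 2 ('c'): continues run of 'c', length=2
  Position 3 ('a'): new char, reset run to 1
  Position 4 ('a'): continues run of 'a', length=2
  Position 5 ('b'): new char, reset run to 1
  Position 6 ('c'): new char, reset run to 1
  Position 7 ('a'): new char, reset run to 1
  Position 8 ('b'): new char, reset run to 1
Longest run: 'c' with length 2

2


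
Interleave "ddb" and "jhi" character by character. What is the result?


Interleaving "ddb" and "jhi":
  Position 0: 'd' from first, 'j' from second => "dj"
  Position 1: 'd' from first, 'h' from second => "dh"
  Position 2: 'b' from first, 'i' from second => "bi"
Result: djdhbi

djdhbi


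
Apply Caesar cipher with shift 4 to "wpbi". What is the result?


Caesar cipher: shift "wpbi" by 4
  'w' (pos 22) + 4 = pos 0 = 'a'
  'p' (pos 15) + 4 = pos 19 = 't'
  'b' (pos 1) + 4 = pos 5 = 'f'
  'i' (pos 8) + 4 = pos 12 = 'm'
Result: atfm

atfm


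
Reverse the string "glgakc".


Input: glgakc
Reading characters right to left:
  Position 5: 'c'
  Position 4: 'k'
  Position 3: 'a'
  Position 2: 'g'
  Position 1: 'l'
  Position 0: 'g'
Reversed: ckaglg

ckaglg


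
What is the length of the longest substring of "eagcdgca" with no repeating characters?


Input: "eagcdgca"
Sliding window (track last position of each char):
  Position 0 ('e'): window [0,0] length 1 -- new best
  Position 1 ('a'): window [0,1] length 2 -- new best
  Position 2 ('g'): window [0,2] length 3 -- new best
  Position 3 ('c'): window [0,3] length 4 -- new best
  Position 4 ('d'): window [0,4] length 5 -- new best
  Position 5 ('g'): repeat (last at 2), move window start to 3
  Position 5 ('g'): window [3,5] length 3
  Position 6 ('c'): repeat (last at 3), move window start to 4
  Position 6 ('c'): window [4,6] length 3
  Position 7 ('a'): window [4,7] length 4
Longest substring with no repeats: "eagcd" with length 5

5


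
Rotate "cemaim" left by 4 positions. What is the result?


Input: "cemaim", rotate left by 4
First 4 characters: "cema"
Remaining characters: "im"
Concatenate remaining + first: "im" + "cema" = "imcema"

imcema


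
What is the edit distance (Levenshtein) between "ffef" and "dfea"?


Computing edit distance: "ffef" -> "dfea"
DP table:
           d    f    e    a
      0    1    2    3    4
  f   1    1    1    2    3
  f   2    2    1    2    3
  e   3    3    2    1    2
  f   4    4    3    2    2
Edit distance = dp[4][4] = 2

2


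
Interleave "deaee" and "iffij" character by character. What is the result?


Interleaving "deaee" and "iffij":
  Position 0: 'd' from first, 'i' from second => "di"
  Position 1: 'e' from first, 'f' from second => "ef"
  Position 2: 'a' from first, 'f' from second => "af"
  Position 3: 'e' from first, 'i' from second => "ei"
  Position 4: 'e' from first, 'j' from second => "ej"
Result: diefafeiej

diefafeiej


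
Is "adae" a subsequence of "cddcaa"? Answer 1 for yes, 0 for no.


Check if "adae" is a subsequence of "cddcaa"
Greedy scan:
  Position 0 ('c'): no match needed
  Position 1 ('d'): no match needed
  Position 2 ('d'): no match needed
  Position 3 ('c'): no match needed
  Position 4 ('a'): matches sub[0] = 'a'
  Position 5 ('a'): no match needed
Only matched 1/4 characters => not a subsequence

0


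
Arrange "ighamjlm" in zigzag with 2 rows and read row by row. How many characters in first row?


Zigzag "ighamjlm" into 2 rows:
Placing characters:
  'i' => row 0
  'g' => row 1
  'h' => row 0
  'a' => row 1
  'm' => row 0
  'j' => row 1
  'l' => row 0
  'm' => row 1
Rows:
  Row 0: "ihml"
  Row 1: "gajm"
First row length: 4

4


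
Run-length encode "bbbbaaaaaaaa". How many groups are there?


Input: bbbbaaaaaaaa
Scanning for consecutive runs:
  Group 1: 'b' x 4 (positions 0-3)
  Group 2: 'a' x 8 (positions 4-11)
Total groups: 2

2


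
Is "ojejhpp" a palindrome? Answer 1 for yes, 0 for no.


Input: ojejhpp
Reversed: pphjejo
  Compare pos 0 ('o') with pos 6 ('p'): MISMATCH
  Compare pos 1 ('j') with pos 5 ('p'): MISMATCH
  Compare pos 2 ('e') with pos 4 ('h'): MISMATCH
Result: not a palindrome

0


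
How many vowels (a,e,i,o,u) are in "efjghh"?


Input: efjghh
Checking each character:
  'e' at position 0: vowel (running total: 1)
  'f' at position 1: consonant
  'j' at position 2: consonant
  'g' at position 3: consonant
  'h' at position 4: consonant
  'h' at position 5: consonant
Total vowels: 1

1


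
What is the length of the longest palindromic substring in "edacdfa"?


Input: "edacdfa"
Checking substrings for palindromes:
  No multi-char palindromic substrings found
Longest palindromic substring: "e" with length 1

1


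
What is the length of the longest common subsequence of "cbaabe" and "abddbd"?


LCS of "cbaabe" and "abddbd"
DP table:
           a    b    d    d    b    d
      0    0    0    0    0    0    0
  c   0    0    0    0    0    0    0
  b   0    0    1    1    1    1    1
  a   0    1    1    1    1    1    1
  a   0    1    1    1    1    1    1
  b   0    1    2    2    2    2    2
  e   0    1    2    2    2    2    2
LCS length = dp[6][6] = 2

2


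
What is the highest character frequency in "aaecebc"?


Input: aaecebc
Character counts:
  'a': 2
  'b': 1
  'c': 2
  'e': 2
Maximum frequency: 2

2


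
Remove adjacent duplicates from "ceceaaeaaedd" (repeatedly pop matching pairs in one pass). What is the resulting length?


Input: ceceaaeaaedd
Stack-based adjacent duplicate removal:
  Read 'c': push. Stack: c
  Read 'e': push. Stack: ce
  Read 'c': push. Stack: cec
  Read 'e': push. Stack: cece
  Read 'a': push. Stack: cecea
  Read 'a': matches stack top 'a' => pop. Stack: cece
  Read 'e': matches stack top 'e' => pop. Stack: cec
  Read 'a': push. Stack: ceca
  Read 'a': matches stack top 'a' => pop. Stack: cec
  Read 'e': push. Stack: cece
  Read 'd': push. Stack: ceced
  Read 'd': matches stack top 'd' => pop. Stack: cece
Final stack: "cece" (length 4)

4


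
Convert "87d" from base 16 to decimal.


Input: "87d" in base 16
Positional expansion:
  Digit '8' (value 8) x 16^2 = 2048
  Digit '7' (value 7) x 16^1 = 112
  Digit 'd' (value 13) x 16^0 = 13
Sum = 2173

2173


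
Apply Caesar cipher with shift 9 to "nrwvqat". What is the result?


Caesar cipher: shift "nrwvqat" by 9
  'n' (pos 13) + 9 = pos 22 = 'w'
  'r' (pos 17) + 9 = pos 0 = 'a'
  'w' (pos 22) + 9 = pos 5 = 'f'
  'v' (pos 21) + 9 = pos 4 = 'e'
  'q' (pos 16) + 9 = pos 25 = 'z'
  'a' (pos 0) + 9 = pos 9 = 'j'
  't' (pos 19) + 9 = pos 2 = 'c'
Result: wafezjc

wafezjc


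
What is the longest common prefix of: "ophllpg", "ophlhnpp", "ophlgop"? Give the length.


Words: ophllpg, ophlhnpp, ophlgop
  Position 0: all 'o' => match
  Position 1: all 'p' => match
  Position 2: all 'h' => match
  Position 3: all 'l' => match
  Position 4: ('l', 'h', 'g') => mismatch, stop
LCP = "ophl" (length 4)

4


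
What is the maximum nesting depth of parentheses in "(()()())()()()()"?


Input: "(()()())()()()()"
Tracking depth:
  Position 0 '(': depth becomes 1
  Position 1 '(': depth becomes 2
  Position 2 ')': depth becomes 1
  Position 3 '(': depth becomes 2
  Position 4 ')': depth becomes 1
  Position 5 '(': depth becomes 2
  Position 6 ')': depth becomes 1
  Position 7 ')': depth becomes 0
  Position 8 '(': depth becomes 1
  Position 9 ')': depth becomes 0
  Position 10 '(': depth becomes 1
  Position 11 ')': depth becomes 0
  Position 12 '(': depth becomes 1
  Position 13 ')': depth becomes 0
  Position 14 '(': depth becomes 1
  Position 15 ')': depth becomes 0
Maximum depth reached: 2

2


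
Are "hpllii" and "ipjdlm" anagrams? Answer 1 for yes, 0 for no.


Strings: "hpllii", "ipjdlm"
Sorted first:  hiillp
Sorted second: dijlmp
Differ at position 0: 'h' vs 'd' => not anagrams

0


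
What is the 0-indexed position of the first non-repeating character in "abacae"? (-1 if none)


Input: abacae
Character frequencies:
  'a': 3
  'b': 1
  'c': 1
  'e': 1
Scanning left to right for freq == 1:
  Position 0 ('a'): freq=3, skip
  Position 1 ('b'): unique! => answer = 1

1


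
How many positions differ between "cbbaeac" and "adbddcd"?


Comparing "cbbaeac" and "adbddcd" position by position:
  Position 0: 'c' vs 'a' => DIFFER
  Position 1: 'b' vs 'd' => DIFFER
  Position 2: 'b' vs 'b' => same
  Position 3: 'a' vs 'd' => DIFFER
  Position 4: 'e' vs 'd' => DIFFER
  Position 5: 'a' vs 'c' => DIFFER
  Position 6: 'c' vs 'd' => DIFFER
Positions that differ: 6

6


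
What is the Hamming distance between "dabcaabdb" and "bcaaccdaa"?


Comparing "dabcaabdb" and "bcaaccdaa" position by position:
  Position 0: 'd' vs 'b' => differ
  Position 1: 'a' vs 'c' => differ
  Position 2: 'b' vs 'a' => differ
  Position 3: 'c' vs 'a' => differ
  Position 4: 'a' vs 'c' => differ
  Position 5: 'a' vs 'c' => differ
  Position 6: 'b' vs 'd' => differ
  Position 7: 'd' vs 'a' => differ
  Position 8: 'b' vs 'a' => differ
Total differences (Hamming distance): 9

9


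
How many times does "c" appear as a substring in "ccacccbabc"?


Searching for "c" in "ccacccbabc"
Scanning each position:
  Position 0: "c" => MATCH
  Position 1: "c" => MATCH
  Position 2: "a" => no
  Position 3: "c" => MATCH
  Position 4: "c" => MATCH
  Position 5: "c" => MATCH
  Position 6: "b" => no
  Position 7: "a" => no
  Position 8: "b" => no
  Position 9: "c" => MATCH
Total occurrences: 6

6


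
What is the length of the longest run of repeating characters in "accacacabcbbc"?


Input: "accacacabcbbc"
Scanning for longest run:
  Position 1 ('c'): new char, reset run to 1
  Position 2 ('c'): continues run of 'c', length=2
  Position 3 ('a'): new char, reset run to 1
  Position 4 ('c'): new char, reset run to 1
  Position 5 ('a'): new char, reset run to 1
  Position 6 ('c'): new char, reset run to 1
  Position 7 ('a'): new char, reset run to 1
  Position 8 ('b'): new char, reset run to 1
  Position 9 ('c'): new char, reset run to 1
  Position 10 ('b'): new char, reset run to 1
  Position 11 ('b'): continues run of 'b', length=2
  Position 12 ('c'): new char, reset run to 1
Longest run: 'c' with length 2

2


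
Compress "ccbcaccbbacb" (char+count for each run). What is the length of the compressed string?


Input: ccbcaccbbacb
Runs:
  'c' x 2 => "c2"
  'b' x 1 => "b1"
  'c' x 1 => "c1"
  'a' x 1 => "a1"
  'c' x 2 => "c2"
  'b' x 2 => "b2"
  'a' x 1 => "a1"
  'c' x 1 => "c1"
  'b' x 1 => "b1"
Compressed: "c2b1c1a1c2b2a1c1b1"
Compressed length: 18

18


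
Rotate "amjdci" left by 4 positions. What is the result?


Input: "amjdci", rotate left by 4
First 4 characters: "amjd"
Remaining characters: "ci"
Concatenate remaining + first: "ci" + "amjd" = "ciamjd"

ciamjd


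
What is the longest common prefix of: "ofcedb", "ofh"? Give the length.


Words: ofcedb, ofh
  Position 0: all 'o' => match
  Position 1: all 'f' => match
  Position 2: ('c', 'h') => mismatch, stop
LCP = "of" (length 2)

2


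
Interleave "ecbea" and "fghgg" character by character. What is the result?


Interleaving "ecbea" and "fghgg":
  Position 0: 'e' from first, 'f' from second => "ef"
  Position 1: 'c' from first, 'g' from second => "cg"
  Position 2: 'b' from first, 'h' from second => "bh"
  Position 3: 'e' from first, 'g' from second => "eg"
  Position 4: 'a' from first, 'g' from second => "ag"
Result: efcgbhegag

efcgbhegag


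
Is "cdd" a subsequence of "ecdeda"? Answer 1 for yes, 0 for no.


Check if "cdd" is a subsequence of "ecdeda"
Greedy scan:
  Position 0 ('e'): no match needed
  Position 1 ('c'): matches sub[0] = 'c'
  Position 2 ('d'): matches sub[1] = 'd'
  Position 3 ('e'): no match needed
  Position 4 ('d'): matches sub[2] = 'd'
  Position 5 ('a'): no match needed
All 3 characters matched => is a subsequence

1


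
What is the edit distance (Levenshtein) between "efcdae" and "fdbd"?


Computing edit distance: "efcdae" -> "fdbd"
DP table:
           f    d    b    d
      0    1    2    3    4
  e   1    1    2    3    4
  f   2    1    2    3    4
  c   3    2    2    3    4
  d   4    3    2    3    3
  a   5    4    3    3    4
  e   6    5    4    4    4
Edit distance = dp[6][4] = 4

4


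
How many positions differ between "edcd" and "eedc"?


Comparing "edcd" and "eedc" position by position:
  Position 0: 'e' vs 'e' => same
  Position 1: 'd' vs 'e' => DIFFER
  Position 2: 'c' vs 'd' => DIFFER
  Position 3: 'd' vs 'c' => DIFFER
Positions that differ: 3

3


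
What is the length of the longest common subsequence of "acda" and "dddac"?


LCS of "acda" and "dddac"
DP table:
           d    d    d    a    c
      0    0    0    0    0    0
  a   0    0    0    0    1    1
  c   0    0    0    0    1    2
  d   0    1    1    1    1    2
  a   0    1    1    1    2    2
LCS length = dp[4][5] = 2

2


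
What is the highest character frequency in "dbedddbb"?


Input: dbedddbb
Character counts:
  'b': 3
  'd': 4
  'e': 1
Maximum frequency: 4

4


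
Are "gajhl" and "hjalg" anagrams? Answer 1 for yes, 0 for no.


Strings: "gajhl", "hjalg"
Sorted first:  aghjl
Sorted second: aghjl
Sorted forms match => anagrams

1


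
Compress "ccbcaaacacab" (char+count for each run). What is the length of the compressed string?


Input: ccbcaaacacab
Runs:
  'c' x 2 => "c2"
  'b' x 1 => "b1"
  'c' x 1 => "c1"
  'a' x 3 => "a3"
  'c' x 1 => "c1"
  'a' x 1 => "a1"
  'c' x 1 => "c1"
  'a' x 1 => "a1"
  'b' x 1 => "b1"
Compressed: "c2b1c1a3c1a1c1a1b1"
Compressed length: 18

18


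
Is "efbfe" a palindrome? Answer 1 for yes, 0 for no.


Input: efbfe
Reversed: efbfe
  Compare pos 0 ('e') with pos 4 ('e'): match
  Compare pos 1 ('f') with pos 3 ('f'): match
Result: palindrome

1


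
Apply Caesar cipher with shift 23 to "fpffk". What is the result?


Caesar cipher: shift "fpffk" by 23
  'f' (pos 5) + 23 = pos 2 = 'c'
  'p' (pos 15) + 23 = pos 12 = 'm'
  'f' (pos 5) + 23 = pos 2 = 'c'
  'f' (pos 5) + 23 = pos 2 = 'c'
  'k' (pos 10) + 23 = pos 7 = 'h'
Result: cmcch

cmcch


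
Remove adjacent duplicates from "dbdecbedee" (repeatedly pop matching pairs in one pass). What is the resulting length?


Input: dbdecbedee
Stack-based adjacent duplicate removal:
  Read 'd': push. Stack: d
  Read 'b': push. Stack: db
  Read 'd': push. Stack: dbd
  Read 'e': push. Stack: dbde
  Read 'c': push. Stack: dbdec
  Read 'b': push. Stack: dbdecb
  Read 'e': push. Stack: dbdecbe
  Read 'd': push. Stack: dbdecbed
  Read 'e': push. Stack: dbdecbede
  Read 'e': matches stack top 'e' => pop. Stack: dbdecbed
Final stack: "dbdecbed" (length 8)

8


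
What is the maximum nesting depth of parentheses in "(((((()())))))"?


Input: "(((((()())))))"
Tracking depth:
  Position 0 '(': depth becomes 1
  Position 1 '(': depth becomes 2
  Position 2 '(': depth becomes 3
  Position 3 '(': depth becomes 4
  Position 4 '(': depth becomes 5
  Position 5 '(': depth becomes 6
  Position 6 ')': depth becomes 5
  Position 7 '(': depth becomes 6
  Position 8 ')': depth becomes 5
  Position 9 ')': depth becomes 4
  Position 10 ')': depth becomes 3
  Position 11 ')': depth becomes 2
  Position 12 ')': depth becomes 1
  Position 13 ')': depth becomes 0
Maximum depth reached: 6

6


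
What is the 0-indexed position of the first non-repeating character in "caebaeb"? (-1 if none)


Input: caebaeb
Character frequencies:
  'a': 2
  'b': 2
  'c': 1
  'e': 2
Scanning left to right for freq == 1:
  Position 0 ('c'): unique! => answer = 0

0


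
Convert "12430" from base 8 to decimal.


Input: "12430" in base 8
Positional expansion:
  Digit '1' (value 1) x 8^4 = 4096
  Digit '2' (value 2) x 8^3 = 1024
  Digit '4' (value 4) x 8^2 = 256
  Digit '3' (value 3) x 8^1 = 24
  Digit '0' (value 0) x 8^0 = 0
Sum = 5400

5400


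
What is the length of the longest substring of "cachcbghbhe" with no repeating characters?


Input: "cachcbghbhe"
Sliding window (track last position of each char):
  Position 0 ('c'): window [0,0] length 1 -- new best
  Position 1 ('a'): window [0,1] length 2 -- new best
  Position 2 ('c'): repeat (last at 0), move window start to 1
  Position 2 ('c'): window [1,2] length 2
  Position 3 ('h'): window [1,3] length 3 -- new best
  Position 4 ('c'): repeat (last at 2), move window start to 3
  Position 4 ('c'): window [3,4] length 2
  Position 5 ('b'): window [3,5] length 3
  Position 6 ('g'): window [3,6] length 4 -- new best
  Position 7 ('h'): repeat (last at 3), move window start to 4
  Position 7 ('h'): window [4,7] length 4
  Position 8 ('b'): repeat (last at 5), move window start to 6
  Position 8 ('b'): window [6,8] length 3
  Position 9 ('h'): repeat (last at 7), move window start to 8
  Position 9 ('h'): window [8,9] length 2
  Position 10 ('e'): window [8,10] length 3
Longest substring with no repeats: "hcbg" with length 4

4
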